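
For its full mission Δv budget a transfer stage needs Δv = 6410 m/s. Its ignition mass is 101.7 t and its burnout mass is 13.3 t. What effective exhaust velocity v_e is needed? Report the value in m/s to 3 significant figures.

v_e ≈ 3150 m/s

ln(m₀/m_f) = ln(101700/13300) = ln(7.647) = 2.0343.
Rocket equation: v_e = Δv / ln(m₀/m_f) = 6410 / 2.0343 = 3151.0 m/s.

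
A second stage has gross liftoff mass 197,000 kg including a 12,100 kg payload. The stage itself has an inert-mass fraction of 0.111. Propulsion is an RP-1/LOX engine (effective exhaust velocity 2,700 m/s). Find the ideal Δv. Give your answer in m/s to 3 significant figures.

Δv ≈ 4860 m/s

Stage wet mass = m₀ − payload = 197,000 − 12,100 = 184,900 kg.
Stage dry mass = ε × stage wet mass = 0.111 × 184,900 = 20,523.9 kg.
Burnout mass m_f = stage dry + payload = 20,523.9 + 12,100 = 32,623.9 kg.
Rocket equation: Δv = v_e · ln(197,000/32,623.9) = 2700.0 × ln(6.039) = 2700.0 × 1.7982 ≈ 4855 m/s.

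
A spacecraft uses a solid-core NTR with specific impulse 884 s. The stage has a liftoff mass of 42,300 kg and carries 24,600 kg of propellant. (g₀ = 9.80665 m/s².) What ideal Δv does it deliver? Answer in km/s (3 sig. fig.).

v_e = Isp · g₀ = 884 × 9.80665 = 8669.1 m/s.
m_f = m₀ − m_prop = 42,300 − 24,600 = 17,700 kg.
From the ideal rocket equation, Δv = v_e · ln(m₀/m_f) = 8669.1 × ln(2.39) = 8669.1 × 0.8712 ≈ 7552.7 m/s.

Δv ≈ 7.55 km/s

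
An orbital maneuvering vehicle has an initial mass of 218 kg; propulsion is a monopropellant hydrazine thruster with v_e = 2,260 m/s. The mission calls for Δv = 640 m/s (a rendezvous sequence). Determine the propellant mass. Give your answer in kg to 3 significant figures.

propellant mass ≈ 53.8 kg

m₀/m_f = exp(Δv / v_e) = exp(640 / 2260.0) = exp(0.2832) = 1.3274.
m_f = 218 / 1.3274 = 164.231 kg, so propellant = m₀ − m_f = 218 − 164.231 = 53.769 kg.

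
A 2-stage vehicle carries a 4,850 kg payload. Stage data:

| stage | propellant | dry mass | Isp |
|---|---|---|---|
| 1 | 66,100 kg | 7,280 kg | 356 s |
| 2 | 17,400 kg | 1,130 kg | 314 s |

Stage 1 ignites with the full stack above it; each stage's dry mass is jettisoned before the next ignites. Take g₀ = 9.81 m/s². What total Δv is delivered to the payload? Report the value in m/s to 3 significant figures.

Ignition mass of stage 1 = 66,100+7,280 + 17,400+1,130 + 4,850 = 96,760 kg.
Stage 1: m₀ = 96,760 kg, m_f = 96,760 − 66,100 = 30,660 kg; Δv = 356×9.81×ln(3.156) = 3492.4×1.1493 ≈ 4014 m/s.
Stage 2: m₀ = 23,380 kg, m_f = 23,380 − 17,400 = 5,980 kg; Δv = 314×9.81×ln(3.91) = 3080.3×1.3635 ≈ 4200 m/s.
Total Δv = 4014 + 4200 = 8214 m/s.

Δv ≈ 8210 m/s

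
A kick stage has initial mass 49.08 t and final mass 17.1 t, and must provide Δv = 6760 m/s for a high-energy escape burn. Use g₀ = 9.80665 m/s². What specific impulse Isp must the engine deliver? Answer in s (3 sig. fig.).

Isp ≈ 654 s

ln(m₀/m_f) = ln(49080/17100) = ln(2.87) = 1.0544.
v_e = Δv / ln(m₀/m_f) = 6760 / 1.0544 = 6411.4 m/s.
Isp = v_e / g₀ = 6411.4 / 9.80665 = 653.8 s.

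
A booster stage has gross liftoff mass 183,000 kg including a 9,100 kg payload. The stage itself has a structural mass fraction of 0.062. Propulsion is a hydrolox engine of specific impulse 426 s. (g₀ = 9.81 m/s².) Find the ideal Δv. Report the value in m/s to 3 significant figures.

Stage wet mass = m₀ − payload = 183,000 − 9,100 = 173,900 kg.
Stage dry mass = ε × stage wet mass = 0.062 × 173,900 = 10,781.8 kg.
Burnout mass m_f = stage dry + payload = 10,781.8 + 9,100 = 19,881.8 kg.
v_e = Isp · g₀ = 426 × 9.81 = 4179.1 m/s.
Rocket equation: Δv = v_e · ln(183,000/19,881.8) = 4179.1 × ln(9.204) = 4179.1 × 2.2197 ≈ 9276 m/s.

Δv ≈ 9280 m/s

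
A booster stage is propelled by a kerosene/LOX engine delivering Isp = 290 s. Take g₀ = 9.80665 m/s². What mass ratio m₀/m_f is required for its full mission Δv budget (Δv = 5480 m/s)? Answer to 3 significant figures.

mass ratio ≈ 6.87

v_e = Isp · g₀ = 290 × 9.80665 = 2843.9 m/s.
By the Tsiolkovsky rocket equation, m₀/m_f = exp(Δv / v_e) = exp(5480 / 2843.9) = exp(1.9269) = 6.8683.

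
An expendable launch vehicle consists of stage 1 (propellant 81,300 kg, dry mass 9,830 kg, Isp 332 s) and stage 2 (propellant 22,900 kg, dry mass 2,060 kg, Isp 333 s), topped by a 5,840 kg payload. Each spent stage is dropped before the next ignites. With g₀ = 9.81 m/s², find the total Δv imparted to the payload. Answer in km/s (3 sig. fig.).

Δv ≈ 8.02 km/s

Ignition mass of stage 1 = 81,300+9,830 + 22,900+2,060 + 5,840 = 121,930 kg.
Stage 1: m₀ = 121,930 kg, m_f = 121,930 − 81,300 = 40,630 kg; Δv = 332×9.81×ln(3.001) = 3256.9×1.0989 ≈ 3579 m/s.
Stage 2: m₀ = 30,800 kg, m_f = 30,800 − 22,900 = 7,900 kg; Δv = 333×9.81×ln(3.899) = 3266.7×1.3607 ≈ 4445 m/s.
Total Δv = 3579 + 4445 = 8024 m/s.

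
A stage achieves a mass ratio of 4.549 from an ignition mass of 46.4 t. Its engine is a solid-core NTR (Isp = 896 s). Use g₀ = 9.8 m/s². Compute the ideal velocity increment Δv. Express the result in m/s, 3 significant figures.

Δv ≈ 13300 m/s

v_e = Isp · g₀ = 896 × 9.8 = 8780.8 m/s.
Using Δv = v_e ln(m₀/m_f): Δv = v_e · ln(4.549) = 8780.8 × 1.5149 ≈ 13302.1 m/s.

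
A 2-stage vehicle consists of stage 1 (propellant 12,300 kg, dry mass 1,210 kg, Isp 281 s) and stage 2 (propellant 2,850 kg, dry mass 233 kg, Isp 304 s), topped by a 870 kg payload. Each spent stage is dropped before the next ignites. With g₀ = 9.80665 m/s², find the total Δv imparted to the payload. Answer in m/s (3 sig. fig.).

Ignition mass of stage 1 = 12,300+1,210 + 2,850+233 + 870 = 17,463 kg.
Stage 1: m₀ = 17,463 kg, m_f = 17,463 − 12,300 = 5,163 kg; Δv = 281×9.80665×ln(3.382) = 2755.7×1.2186 ≈ 3358 m/s.
Stage 2: m₀ = 3,953 kg, m_f = 3,953 − 2,850 = 1,103 kg; Δv = 304×9.80665×ln(3.584) = 2981.2×1.2764 ≈ 3805 m/s.
Total Δv = 3358 + 3805 = 7163 m/s.

Δv ≈ 7160 m/s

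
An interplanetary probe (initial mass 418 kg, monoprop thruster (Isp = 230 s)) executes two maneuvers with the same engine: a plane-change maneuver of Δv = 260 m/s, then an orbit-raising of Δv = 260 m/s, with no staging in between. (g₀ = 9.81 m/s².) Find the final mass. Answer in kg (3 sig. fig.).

final mass ≈ 332 kg

v_e = Isp · g₀ = 230 × 9.81 = 2256.3 m/s.
After the first burn: m = 418 × exp(−260/2256.3) = 418 × 0.89116 = 372.505 kg.
After the second burn: m = 372.505 × exp(−260/2256.3) = 372.505 × 0.89116 = 331.962 kg.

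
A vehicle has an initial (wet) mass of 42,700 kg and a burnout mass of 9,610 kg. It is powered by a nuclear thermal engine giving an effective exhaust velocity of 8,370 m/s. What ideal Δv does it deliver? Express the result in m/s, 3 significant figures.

Δv ≈ 12500 m/s

Δv = v_e · ln(m₀/m_f) = 8370.0 × ln(4.443) = 8370.0 × 1.4914 ≈ 12483.0 m/s.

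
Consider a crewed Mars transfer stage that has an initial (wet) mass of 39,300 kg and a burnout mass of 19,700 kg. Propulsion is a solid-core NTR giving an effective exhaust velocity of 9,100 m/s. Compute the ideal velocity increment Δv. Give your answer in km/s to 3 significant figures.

Δv ≈ 6.28 km/s

Δv = v_e · ln(m₀/m_f) = 9100.0 × ln(1.995) = 9100.0 × 0.6906 ≈ 6284.5 m/s.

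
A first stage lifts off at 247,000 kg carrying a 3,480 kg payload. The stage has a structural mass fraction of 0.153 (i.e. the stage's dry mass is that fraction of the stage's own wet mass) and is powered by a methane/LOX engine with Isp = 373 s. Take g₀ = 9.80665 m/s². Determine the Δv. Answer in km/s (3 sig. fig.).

Δv ≈ 6.59 km/s

Stage wet mass = m₀ − payload = 247,000 − 3,480 = 243,520 kg.
Stage dry mass = ε × stage wet mass = 0.153 × 243,520 = 37,258.6 kg.
Burnout mass m_f = stage dry + payload = 37,258.6 + 3,480 = 40,738.6 kg.
v_e = Isp · g₀ = 373 × 9.80665 = 3657.9 m/s.
By the Tsiolkovsky rocket equation, Δv = v_e · ln(247,000/40,738.6) = 3657.9 × ln(6.063) = 3657.9 × 1.8022 ≈ 6592 m/s.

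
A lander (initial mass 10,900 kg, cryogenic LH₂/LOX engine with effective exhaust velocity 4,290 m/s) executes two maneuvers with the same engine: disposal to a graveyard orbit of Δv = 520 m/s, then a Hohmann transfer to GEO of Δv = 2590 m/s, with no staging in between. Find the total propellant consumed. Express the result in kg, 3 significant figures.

After the first burn: m = 10900 × exp(−520/4290.0) = 10900 × 0.88585 = 9,655.77 kg.
After the second burn: m = 9,655.77 × exp(−2590/4290.0) = 9,655.77 × 0.54677 = 5,279.49 kg.
Total propellant = m₀ − m_final = 10900 − 5,279.49 = 5,620.51 kg.

total propellant consumed ≈ 5620 kg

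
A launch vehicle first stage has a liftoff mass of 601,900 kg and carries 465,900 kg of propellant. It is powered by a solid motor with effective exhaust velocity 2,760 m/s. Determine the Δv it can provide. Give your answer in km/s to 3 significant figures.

Δv ≈ 4.11 km/s

m_f = m₀ − m_prop = 601,900 − 465,900 = 136,000 kg.
By the Tsiolkovsky rocket equation, Δv = v_e · ln(m₀/m_f) = 2760.0 × ln(4.426) = 2760.0 × 1.4874 ≈ 4105.3 m/s.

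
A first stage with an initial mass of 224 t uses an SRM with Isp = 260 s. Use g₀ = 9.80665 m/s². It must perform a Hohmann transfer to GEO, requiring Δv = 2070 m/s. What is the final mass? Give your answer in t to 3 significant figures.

v_e = Isp · g₀ = 260 × 9.80665 = 2549.7 m/s.
From the ideal rocket equation, m₀/m_f = exp(Δv / v_e) = exp(2070 / 2549.7) = exp(0.8119) = 2.2521.
m_f = m₀ / 2.2521 = 224 / 2.2521 = 99.4627 t.

final mass ≈ 99.5 t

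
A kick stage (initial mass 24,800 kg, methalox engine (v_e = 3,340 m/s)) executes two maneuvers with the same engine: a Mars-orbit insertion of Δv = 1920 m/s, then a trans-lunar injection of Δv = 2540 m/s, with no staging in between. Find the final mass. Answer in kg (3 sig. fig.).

final mass ≈ 6520 kg

After the first burn: m = 24800 × exp(−1920/3340.0) = 24800 × 0.56279 = 13,957.2 kg.
After the second burn: m = 13,957.2 × exp(−2540/3340.0) = 13,957.2 × 0.46744 = 6,524.15 kg.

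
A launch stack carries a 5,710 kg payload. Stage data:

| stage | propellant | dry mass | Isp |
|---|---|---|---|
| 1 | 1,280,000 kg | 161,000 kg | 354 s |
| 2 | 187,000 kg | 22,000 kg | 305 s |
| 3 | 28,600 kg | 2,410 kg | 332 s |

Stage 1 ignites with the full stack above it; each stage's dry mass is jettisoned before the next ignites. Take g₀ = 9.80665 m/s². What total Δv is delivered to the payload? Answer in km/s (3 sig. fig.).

Ignition mass of stage 1 = 1,280,000+161,000 + 187,000+22,000 + 28,600+2,410 + 5,710 = 1,686,720 kg.
Stage 1: m₀ = 1,686,720 kg, m_f = 1,686,720 − 1,280,000 = 406,720 kg; Δv = 354×9.80665×ln(4.147) = 3471.6×1.4224 ≈ 4938 m/s.
Stage 2: m₀ = 245,720 kg, m_f = 245,720 − 187,000 = 58,720 kg; Δv = 305×9.80665×ln(4.185) = 2991.0×1.4314 ≈ 4281 m/s.
Stage 3: m₀ = 36,720 kg, m_f = 36,720 − 28,600 = 8,120 kg; Δv = 332×9.80665×ln(4.522) = 3255.8×1.5090 ≈ 4913 m/s.
Total Δv = 4938 + 4281 + 4913 = 14132 m/s.

Δv ≈ 14.1 km/s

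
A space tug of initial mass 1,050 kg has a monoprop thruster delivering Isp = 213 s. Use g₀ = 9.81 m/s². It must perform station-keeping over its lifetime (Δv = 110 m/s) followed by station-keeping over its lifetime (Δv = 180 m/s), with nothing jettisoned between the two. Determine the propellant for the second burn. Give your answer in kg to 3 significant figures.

v_e = Isp · g₀ = 213 × 9.81 = 2089.5 m/s.
After the first burn: m = 1050 × exp(−110/2089.5) = 1050 × 0.94872 = 996.156 kg.
After the second burn: m = 996.156 × exp(−180/2089.5) = 996.156 × 0.91746 = 913.933 kg.
Second-burn propellant = 996.156 − 913.933 = 82.223 kg.

propellant for the second burn ≈ 82.2 kg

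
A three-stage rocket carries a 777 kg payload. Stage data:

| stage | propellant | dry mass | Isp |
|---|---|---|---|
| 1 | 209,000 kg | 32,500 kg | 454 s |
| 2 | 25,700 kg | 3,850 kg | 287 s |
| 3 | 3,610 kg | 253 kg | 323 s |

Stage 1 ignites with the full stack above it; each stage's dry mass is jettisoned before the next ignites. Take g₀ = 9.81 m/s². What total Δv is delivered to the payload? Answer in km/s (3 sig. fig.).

Ignition mass of stage 1 = 209,000+32,500 + 25,700+3,850 + 3,610+253 + 777 = 275,690 kg.
Stage 1: m₀ = 275,690 kg, m_f = 275,690 − 209,000 = 66,690 kg; Δv = 454×9.81×ln(4.134) = 4453.7×1.4192 ≈ 6321 m/s.
Stage 2: m₀ = 34,190 kg, m_f = 34,190 − 25,700 = 8,490 kg; Δv = 287×9.81×ln(4.027) = 2815.5×1.3930 ≈ 3922 m/s.
Stage 3: m₀ = 4,640 kg, m_f = 4,640 − 3,610 = 1,030 kg; Δv = 323×9.81×ln(4.505) = 3168.6×1.5052 ≈ 4769 m/s.
Total Δv = 6321 + 3922 + 4769 = 15012 m/s.

Δv ≈ 15.0 km/s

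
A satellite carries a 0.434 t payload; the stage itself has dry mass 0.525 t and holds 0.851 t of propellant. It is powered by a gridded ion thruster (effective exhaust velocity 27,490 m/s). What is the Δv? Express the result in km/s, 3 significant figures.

Δv ≈ 17.5 km/s

m₀ = payload + dry + propellant = 0.434 + 0.525 + 0.851 = 1.81 t.
m_f = payload + dry = 0.434 + 0.525 = 0.959 t.
From the ideal rocket equation, Δv = v_e · ln(m₀/m_f) = 27490.0 × ln(1.887) = 27490.0 × 0.6352 ≈ 17461.4 m/s.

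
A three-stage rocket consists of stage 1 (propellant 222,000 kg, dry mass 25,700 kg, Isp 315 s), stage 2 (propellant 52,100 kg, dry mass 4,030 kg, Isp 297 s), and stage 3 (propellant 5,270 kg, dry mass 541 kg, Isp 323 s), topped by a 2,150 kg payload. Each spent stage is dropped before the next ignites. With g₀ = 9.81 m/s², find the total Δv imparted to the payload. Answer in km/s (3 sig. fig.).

Ignition mass of stage 1 = 222,000+25,700 + 52,100+4,030 + 5,270+541 + 2,150 = 311,791 kg.
Stage 1: m₀ = 311,791 kg, m_f = 311,791 − 222,000 = 89,791 kg; Δv = 315×9.81×ln(3.472) = 3090.2×1.2448 ≈ 3847 m/s.
Stage 2: m₀ = 64,091 kg, m_f = 64,091 − 52,100 = 11,991 kg; Δv = 297×9.81×ln(5.345) = 2913.6×1.6761 ≈ 4884 m/s.
Stage 3: m₀ = 7,961 kg, m_f = 7,961 − 5,270 = 2,691 kg; Δv = 323×9.81×ln(2.958) = 3168.6×1.0846 ≈ 3437 m/s.
Total Δv = 3847 + 4884 + 3437 = 12168 m/s.

Δv ≈ 12.2 km/s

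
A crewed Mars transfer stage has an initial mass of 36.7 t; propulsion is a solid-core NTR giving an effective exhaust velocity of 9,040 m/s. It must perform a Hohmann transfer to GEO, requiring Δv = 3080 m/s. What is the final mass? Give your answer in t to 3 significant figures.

m₀/m_f = exp(Δv / v_e) = exp(3080 / 9040.0) = exp(0.3407) = 1.4059.
m_f = m₀ / 1.4059 = 36.7 / 1.4059 = 26.1043 t.

final mass ≈ 26.1 t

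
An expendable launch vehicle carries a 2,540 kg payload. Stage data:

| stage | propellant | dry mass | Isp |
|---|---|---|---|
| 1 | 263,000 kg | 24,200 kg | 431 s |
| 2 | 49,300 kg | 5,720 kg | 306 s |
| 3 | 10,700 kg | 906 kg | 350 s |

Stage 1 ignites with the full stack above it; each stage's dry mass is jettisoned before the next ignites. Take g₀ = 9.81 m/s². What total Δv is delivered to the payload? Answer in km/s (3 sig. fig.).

Δv ≈ 14.3 km/s

Ignition mass of stage 1 = 263,000+24,200 + 49,300+5,720 + 10,700+906 + 2,540 = 356,366 kg.
Stage 1: m₀ = 356,366 kg, m_f = 356,366 − 263,000 = 93,366 kg; Δv = 431×9.81×ln(3.817) = 4228.1×1.3394 ≈ 5663 m/s.
Stage 2: m₀ = 69,166 kg, m_f = 69,166 − 49,300 = 19,866 kg; Δv = 306×9.81×ln(3.482) = 3001.9×1.2475 ≈ 3745 m/s.
Stage 3: m₀ = 14,146 kg, m_f = 14,146 − 10,700 = 3,446 kg; Δv = 350×9.81×ln(4.105) = 3433.5×1.4122 ≈ 4849 m/s.
Total Δv = 5663 + 3745 + 4849 = 14257 m/s.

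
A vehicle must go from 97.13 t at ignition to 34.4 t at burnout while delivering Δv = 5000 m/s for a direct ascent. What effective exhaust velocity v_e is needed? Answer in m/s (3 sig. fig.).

ln(m₀/m_f) = ln(97130/34400) = ln(2.824) = 1.0380.
By the Tsiolkovsky rocket equation, v_e = Δv / ln(m₀/m_f) = 5000 / 1.0380 = 4817.0 m/s.

v_e ≈ 4820 m/s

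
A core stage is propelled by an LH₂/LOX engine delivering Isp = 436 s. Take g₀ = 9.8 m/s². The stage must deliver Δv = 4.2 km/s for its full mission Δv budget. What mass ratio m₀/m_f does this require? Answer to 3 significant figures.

v_e = Isp · g₀ = 436 × 9.8 = 4272.8 m/s.
m₀/m_f = exp(Δv / v_e) = exp(4200 / 4272.8) = exp(0.9830) = 2.6724.

mass ratio ≈ 2.67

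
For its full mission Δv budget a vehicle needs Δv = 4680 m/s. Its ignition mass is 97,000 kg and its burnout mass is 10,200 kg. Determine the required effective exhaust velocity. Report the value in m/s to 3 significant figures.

ln(m₀/m_f) = ln(97000/10200) = ln(9.51) = 2.2523.
v_e = Δv / ln(m₀/m_f) = 4680 / 2.2523 = 2077.9 m/s.

v_e ≈ 2080 m/s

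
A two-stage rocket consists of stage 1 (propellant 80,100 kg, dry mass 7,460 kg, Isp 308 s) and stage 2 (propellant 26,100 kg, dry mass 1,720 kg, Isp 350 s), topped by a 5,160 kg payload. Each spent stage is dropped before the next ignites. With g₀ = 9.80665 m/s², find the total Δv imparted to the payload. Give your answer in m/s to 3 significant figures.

Δv ≈ 8680 m/s

Ignition mass of stage 1 = 80,100+7,460 + 26,100+1,720 + 5,160 = 120,540 kg.
Stage 1: m₀ = 120,540 kg, m_f = 120,540 − 80,100 = 40,440 kg; Δv = 308×9.80665×ln(2.981) = 3020.4×1.0922 ≈ 3299 m/s.
Stage 2: m₀ = 32,980 kg, m_f = 32,980 − 26,100 = 6,880 kg; Δv = 350×9.80665×ln(4.794) = 3432.3×1.5673 ≈ 5379 m/s.
Total Δv = 3299 + 5379 = 8678 m/s.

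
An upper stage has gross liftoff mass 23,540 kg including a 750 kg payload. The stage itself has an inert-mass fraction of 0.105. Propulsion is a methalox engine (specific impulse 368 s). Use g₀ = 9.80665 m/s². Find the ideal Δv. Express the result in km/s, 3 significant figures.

Stage wet mass = m₀ − payload = 23,540 − 750 = 22,790 kg.
Stage dry mass = ε × stage wet mass = 0.105 × 22,790 = 2,392.95 kg.
Burnout mass m_f = stage dry + payload = 2,392.95 + 750 = 3,142.95 kg.
v_e = Isp · g₀ = 368 × 9.80665 = 3608.8 m/s.
Using Δv = v_e ln(m₀/m_f): Δv = v_e · ln(23,540/3,142.95) = 3608.8 × ln(7.49) = 3608.8 × 2.0135 ≈ 7267 m/s.

Δv ≈ 7.27 km/s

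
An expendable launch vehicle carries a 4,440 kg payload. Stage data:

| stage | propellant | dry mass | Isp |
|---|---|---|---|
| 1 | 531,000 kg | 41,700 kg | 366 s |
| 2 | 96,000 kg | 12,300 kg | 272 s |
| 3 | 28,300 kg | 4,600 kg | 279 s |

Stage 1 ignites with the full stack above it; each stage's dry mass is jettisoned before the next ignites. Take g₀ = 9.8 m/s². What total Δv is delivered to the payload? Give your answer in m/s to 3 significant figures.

Ignition mass of stage 1 = 531,000+41,700 + 96,000+12,300 + 28,300+4,600 + 4,440 = 718,340 kg.
Stage 1: m₀ = 718,340 kg, m_f = 718,340 − 531,000 = 187,340 kg; Δv = 366×9.8×ln(3.834) = 3586.8×1.3440 ≈ 4821 m/s.
Stage 2: m₀ = 145,640 kg, m_f = 145,640 − 96,000 = 49,640 kg; Δv = 272×9.8×ln(2.934) = 2665.6×1.0763 ≈ 2869 m/s.
Stage 3: m₀ = 37,340 kg, m_f = 37,340 − 28,300 = 9,040 kg; Δv = 279×9.8×ln(4.131) = 2734.2×1.4184 ≈ 3878 m/s.
Total Δv = 4821 + 2869 + 3878 = 11568 m/s.

Δv ≈ 11600 m/s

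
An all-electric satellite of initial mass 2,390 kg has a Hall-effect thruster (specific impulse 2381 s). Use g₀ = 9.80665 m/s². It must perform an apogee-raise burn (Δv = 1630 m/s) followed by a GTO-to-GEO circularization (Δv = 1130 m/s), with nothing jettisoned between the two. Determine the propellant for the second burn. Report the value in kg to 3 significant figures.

propellant for the second burn ≈ 105 kg

v_e = Isp · g₀ = 2381 × 9.80665 = 23349.6 m/s.
After the first burn: m = 2390 × exp(−1630/23349.6) = 2390 × 0.93257 = 2,228.84 kg.
After the second burn: m = 2,228.84 × exp(−1130/23349.6) = 2,228.84 × 0.95276 = 2,123.55 kg.
Second-burn propellant = 2,228.84 − 2,123.55 = 105.29 kg.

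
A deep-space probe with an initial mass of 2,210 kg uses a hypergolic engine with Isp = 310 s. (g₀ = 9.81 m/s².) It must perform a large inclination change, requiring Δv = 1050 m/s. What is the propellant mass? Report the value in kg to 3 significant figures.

propellant mass ≈ 645 kg

v_e = Isp · g₀ = 310 × 9.81 = 3041.1 m/s.
Using Δv = v_e ln(m₀/m_f): m₀/m_f = exp(Δv / v_e) = exp(1050 / 3041.1) = exp(0.3453) = 1.4124.
m_f = 2,210 / 1.4124 = 1,564.71 kg, so propellant = m₀ − m_f = 2,210 − 1,564.71 = 645.29 kg.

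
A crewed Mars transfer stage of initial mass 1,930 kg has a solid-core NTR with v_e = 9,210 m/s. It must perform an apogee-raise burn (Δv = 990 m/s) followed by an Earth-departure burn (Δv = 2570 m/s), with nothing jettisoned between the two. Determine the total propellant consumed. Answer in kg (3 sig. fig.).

After the first burn: m = 1930 × exp(−990/9210.0) = 1930 × 0.89808 = 1,733.29 kg.
After the second burn: m = 1,733.29 × exp(−2570/9210.0) = 1,733.29 × 0.75651 = 1,311.25 kg.
Total propellant = m₀ − m_final = 1930 − 1,311.25 = 618.75 kg.

total propellant consumed ≈ 619 kg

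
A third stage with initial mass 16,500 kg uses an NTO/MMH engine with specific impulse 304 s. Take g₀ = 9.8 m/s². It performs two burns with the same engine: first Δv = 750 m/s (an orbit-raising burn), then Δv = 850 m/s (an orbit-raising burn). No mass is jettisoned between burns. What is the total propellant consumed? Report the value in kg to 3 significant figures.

v_e = Isp · g₀ = 304 × 9.8 = 2979.2 m/s.
After the first burn: m = 16500 × exp(−750/2979.2) = 16500 × 0.77744 = 12,827.8 kg.
After the second burn: m = 12,827.8 × exp(−850/2979.2) = 12,827.8 × 0.75178 = 9,643.68 kg.
Total propellant = m₀ − m_final = 16500 − 9,643.68 = 6,856.32 kg.

total propellant consumed ≈ 6860 kg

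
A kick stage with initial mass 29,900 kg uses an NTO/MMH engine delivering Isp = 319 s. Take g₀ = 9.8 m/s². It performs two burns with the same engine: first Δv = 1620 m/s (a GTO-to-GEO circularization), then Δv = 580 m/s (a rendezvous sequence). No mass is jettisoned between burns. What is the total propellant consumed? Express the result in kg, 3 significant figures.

total propellant consumed ≈ 15100 kg

v_e = Isp · g₀ = 319 × 9.8 = 3126.2 m/s.
After the first burn: m = 29900 × exp(−1620/3126.2) = 29900 × 0.59559 = 17,808.1 kg.
After the second burn: m = 17,808.1 × exp(−580/3126.2) = 17,808.1 × 0.83066 = 14,792.5 kg.
Total propellant = m₀ − m_final = 29900 − 14,792.5 = 15,107.5 kg.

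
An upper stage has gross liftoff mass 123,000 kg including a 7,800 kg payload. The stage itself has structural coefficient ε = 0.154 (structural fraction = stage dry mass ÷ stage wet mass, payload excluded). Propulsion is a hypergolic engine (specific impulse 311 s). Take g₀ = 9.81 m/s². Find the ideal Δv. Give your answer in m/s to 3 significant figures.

Δv ≈ 4800 m/s

Stage wet mass = m₀ − payload = 123,000 − 7,800 = 115,200 kg.
Stage dry mass = ε × stage wet mass = 0.154 × 115,200 = 17,740.8 kg.
Burnout mass m_f = stage dry + payload = 17,740.8 + 7,800 = 25,540.8 kg.
v_e = Isp · g₀ = 311 × 9.81 = 3050.9 m/s.
Δv = v_e · ln(123,000/25,540.8) = 3050.9 × ln(4.816) = 3050.9 × 1.5719 ≈ 4796 m/s.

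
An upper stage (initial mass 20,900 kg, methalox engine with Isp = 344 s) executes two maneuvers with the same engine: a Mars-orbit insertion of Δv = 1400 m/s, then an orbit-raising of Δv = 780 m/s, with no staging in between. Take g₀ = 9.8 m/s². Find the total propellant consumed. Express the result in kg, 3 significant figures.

total propellant consumed ≈ 9950 kg

v_e = Isp · g₀ = 344 × 9.8 = 3371.2 m/s.
After the first burn: m = 20900 × exp(−1400/3371.2) = 20900 × 0.66015 = 13,797.1 kg.
After the second burn: m = 13,797.1 × exp(−780/3371.2) = 13,797.1 × 0.79344 = 10,947.2 kg.
Total propellant = m₀ − m_final = 20900 − 10,947.2 = 9,952.8 kg.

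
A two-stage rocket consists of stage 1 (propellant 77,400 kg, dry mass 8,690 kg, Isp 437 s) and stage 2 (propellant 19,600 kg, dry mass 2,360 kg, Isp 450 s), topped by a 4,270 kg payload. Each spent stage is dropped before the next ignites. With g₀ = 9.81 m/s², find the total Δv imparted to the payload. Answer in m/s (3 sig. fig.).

Δv ≈ 11100 m/s

Ignition mass of stage 1 = 77,400+8,690 + 19,600+2,360 + 4,270 = 112,320 kg.
Stage 1: m₀ = 112,320 kg, m_f = 112,320 − 77,400 = 34,920 kg; Δv = 437×9.81×ln(3.216) = 4287.0×1.1683 ≈ 5008 m/s.
Stage 2: m₀ = 26,230 kg, m_f = 26,230 − 19,600 = 6,630 kg; Δv = 450×9.81×ln(3.956) = 4414.5×1.3753 ≈ 6071 m/s.
Total Δv = 5008 + 6071 = 11079 m/s.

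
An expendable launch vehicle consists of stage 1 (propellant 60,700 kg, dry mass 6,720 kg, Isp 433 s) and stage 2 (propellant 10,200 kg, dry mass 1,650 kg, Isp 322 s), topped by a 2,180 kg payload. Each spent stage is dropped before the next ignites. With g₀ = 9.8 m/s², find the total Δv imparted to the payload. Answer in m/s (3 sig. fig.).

Ignition mass of stage 1 = 60,700+6,720 + 10,200+1,650 + 2,180 = 81,450 kg.
Stage 1: m₀ = 81,450 kg, m_f = 81,450 − 60,700 = 20,750 kg; Δv = 433×9.8×ln(3.925) = 4243.4×1.3674 ≈ 5803 m/s.
Stage 2: m₀ = 14,030 kg, m_f = 14,030 − 10,200 = 3,830 kg; Δv = 322×9.8×ln(3.663) = 3155.6×1.2983 ≈ 4097 m/s.
Total Δv = 5803 + 4097 = 9900 m/s.

Δv ≈ 9900 m/s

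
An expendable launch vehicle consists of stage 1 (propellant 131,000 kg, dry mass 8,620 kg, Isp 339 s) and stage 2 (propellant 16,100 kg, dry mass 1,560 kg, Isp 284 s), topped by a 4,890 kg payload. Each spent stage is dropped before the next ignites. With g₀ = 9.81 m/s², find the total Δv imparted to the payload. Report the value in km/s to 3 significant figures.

Δv ≈ 8.97 km/s

Ignition mass of stage 1 = 131,000+8,620 + 16,100+1,560 + 4,890 = 162,170 kg.
Stage 1: m₀ = 162,170 kg, m_f = 162,170 − 131,000 = 31,170 kg; Δv = 339×9.81×ln(5.203) = 3325.6×1.6492 ≈ 5485 m/s.
Stage 2: m₀ = 22,550 kg, m_f = 22,550 − 16,100 = 6,450 kg; Δv = 284×9.81×ln(3.496) = 2786.0×1.2517 ≈ 3487 m/s.
Total Δv = 5485 + 3487 = 8972 m/s.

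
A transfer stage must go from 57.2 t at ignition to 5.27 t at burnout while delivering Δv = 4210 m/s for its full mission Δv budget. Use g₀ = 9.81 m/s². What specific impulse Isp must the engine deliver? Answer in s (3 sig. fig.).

ln(m₀/m_f) = ln(57200/5270) = ln(10.85) = 2.3845.
By the Tsiolkovsky rocket equation, v_e = Δv / ln(m₀/m_f) = 4210 / 2.3845 = 1765.6 m/s.
Isp = v_e / g₀ = 1765.6 / 9.81 = 180.0 s.

Isp ≈ 180 s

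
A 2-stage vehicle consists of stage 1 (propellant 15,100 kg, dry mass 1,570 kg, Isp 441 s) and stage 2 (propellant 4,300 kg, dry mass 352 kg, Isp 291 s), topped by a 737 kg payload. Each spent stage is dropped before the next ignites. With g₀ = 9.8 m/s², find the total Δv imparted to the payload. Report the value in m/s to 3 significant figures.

Ignition mass of stage 1 = 15,100+1,570 + 4,300+352 + 737 = 22,059 kg.
Stage 1: m₀ = 22,059 kg, m_f = 22,059 − 15,100 = 6,959 kg; Δv = 441×9.8×ln(3.17) = 4321.8×1.1537 ≈ 4986 m/s.
Stage 2: m₀ = 5,389 kg, m_f = 5,389 − 4,300 = 1,089 kg; Δv = 291×9.8×ln(4.949) = 2851.8×1.5991 ≈ 4560 m/s.
Total Δv = 4986 + 4560 = 9546 m/s.

Δv ≈ 9550 m/s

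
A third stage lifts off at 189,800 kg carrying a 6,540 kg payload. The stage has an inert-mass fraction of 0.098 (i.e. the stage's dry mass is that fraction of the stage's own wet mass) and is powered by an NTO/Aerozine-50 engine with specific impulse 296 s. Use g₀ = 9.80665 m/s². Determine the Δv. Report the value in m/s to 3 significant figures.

Stage wet mass = m₀ − payload = 189,800 − 6,540 = 183,260 kg.
Stage dry mass = ε × stage wet mass = 0.098 × 183,260 = 17,959.5 kg.
Burnout mass m_f = stage dry + payload = 17,959.5 + 6,540 = 24,499.5 kg.
v_e = Isp · g₀ = 296 × 9.80665 = 2902.8 m/s.
Using Δv = v_e ln(m₀/m_f): Δv = v_e · ln(189,800/24,499.5) = 2902.8 × ln(7.747) = 2902.8 × 2.0473 ≈ 5943 m/s.

Δv ≈ 5940 m/s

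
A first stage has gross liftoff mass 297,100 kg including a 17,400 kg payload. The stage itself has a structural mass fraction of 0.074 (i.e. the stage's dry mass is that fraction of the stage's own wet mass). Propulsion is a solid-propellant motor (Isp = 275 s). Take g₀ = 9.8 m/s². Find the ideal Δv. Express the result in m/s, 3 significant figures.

Stage wet mass = m₀ − payload = 297,100 − 17,400 = 279,700 kg.
Stage dry mass = ε × stage wet mass = 0.074 × 279,700 = 20,697.8 kg.
Burnout mass m_f = stage dry + payload = 20,697.8 + 17,400 = 38,097.8 kg.
v_e = Isp · g₀ = 275 × 9.8 = 2695.0 m/s.
Δv = v_e · ln(297,100/38,097.8) = 2695.0 × ln(7.798) = 2695.0 × 2.0539 ≈ 5535 m/s.

Δv ≈ 5540 m/s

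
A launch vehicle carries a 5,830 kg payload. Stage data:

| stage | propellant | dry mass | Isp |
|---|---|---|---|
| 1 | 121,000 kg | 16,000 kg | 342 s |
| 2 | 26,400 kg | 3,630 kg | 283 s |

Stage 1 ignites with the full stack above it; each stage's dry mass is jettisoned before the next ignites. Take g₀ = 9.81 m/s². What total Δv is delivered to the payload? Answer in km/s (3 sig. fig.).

Ignition mass of stage 1 = 121,000+16,000 + 26,400+3,630 + 5,830 = 172,860 kg.
Stage 1: m₀ = 172,860 kg, m_f = 172,860 − 121,000 = 51,860 kg; Δv = 342×9.81×ln(3.333) = 3355.0×1.2039 ≈ 4039 m/s.
Stage 2: m₀ = 35,860 kg, m_f = 35,860 − 26,400 = 9,460 kg; Δv = 283×9.81×ln(3.791) = 2776.2×1.3326 ≈ 3699 m/s.
Total Δv = 4039 + 3699 = 7738 m/s.

Δv ≈ 7.74 km/s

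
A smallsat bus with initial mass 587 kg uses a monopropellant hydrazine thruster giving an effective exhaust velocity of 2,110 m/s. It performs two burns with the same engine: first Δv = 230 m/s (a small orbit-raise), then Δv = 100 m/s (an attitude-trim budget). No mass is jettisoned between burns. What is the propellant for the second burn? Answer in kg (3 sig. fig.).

After the first burn: m = 587 × exp(−230/2110.0) = 587 × 0.89673 = 526.381 kg.
After the second burn: m = 526.381 × exp(−100/2110.0) = 526.381 × 0.95371 = 502.015 kg.
Second-burn propellant = 526.381 − 502.015 = 24.366 kg.

propellant for the second burn ≈ 24.4 kg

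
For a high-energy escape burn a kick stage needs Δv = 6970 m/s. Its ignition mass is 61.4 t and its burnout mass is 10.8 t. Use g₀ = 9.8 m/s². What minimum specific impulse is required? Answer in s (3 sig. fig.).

ln(m₀/m_f) = ln(61400/10800) = ln(5.685) = 1.7379.
By the Tsiolkovsky rocket equation, v_e = Δv / ln(m₀/m_f) = 6970 / 1.7379 = 4010.7 m/s.
Isp = v_e / g₀ = 4010.7 / 9.8 = 409.3 s.

Isp ≈ 409 s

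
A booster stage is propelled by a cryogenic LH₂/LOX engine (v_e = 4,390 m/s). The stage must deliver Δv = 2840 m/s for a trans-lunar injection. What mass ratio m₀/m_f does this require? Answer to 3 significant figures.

mass ratio ≈ 1.91

From the ideal rocket equation, m₀/m_f = exp(Δv / v_e) = exp(2840 / 4390.0) = exp(0.6469) = 1.9097.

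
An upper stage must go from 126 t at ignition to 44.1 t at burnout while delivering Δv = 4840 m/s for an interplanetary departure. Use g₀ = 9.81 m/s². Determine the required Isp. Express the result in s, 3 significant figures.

Isp ≈ 470 s

ln(m₀/m_f) = ln(126000/44100) = ln(2.857) = 1.0498.
From the ideal rocket equation, v_e = Δv / ln(m₀/m_f) = 4840 / 1.0498 = 4610.3 m/s.
Isp = v_e / g₀ = 4610.3 / 9.81 = 470.0 s.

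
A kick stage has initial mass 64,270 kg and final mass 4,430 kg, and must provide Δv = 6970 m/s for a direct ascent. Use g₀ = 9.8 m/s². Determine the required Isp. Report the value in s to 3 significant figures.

ln(m₀/m_f) = ln(64270/4430) = ln(14.51) = 2.6747.
v_e = Δv / ln(m₀/m_f) = 6970 / 2.6747 = 2605.9 m/s.
Isp = v_e / g₀ = 2605.9 / 9.8 = 265.9 s.

Isp ≈ 266 s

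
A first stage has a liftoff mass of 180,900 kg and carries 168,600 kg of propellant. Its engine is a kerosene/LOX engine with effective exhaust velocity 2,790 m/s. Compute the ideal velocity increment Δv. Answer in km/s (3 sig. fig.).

Δv ≈ 7.50 km/s

m_f = m₀ − m_prop = 180,900 − 168,600 = 12,300 kg.
Using Δv = v_e ln(m₀/m_f): Δv = v_e · ln(m₀/m_f) = 2790.0 × ln(14.71) = 2790.0 × 2.6883 ≈ 7500.5 m/s.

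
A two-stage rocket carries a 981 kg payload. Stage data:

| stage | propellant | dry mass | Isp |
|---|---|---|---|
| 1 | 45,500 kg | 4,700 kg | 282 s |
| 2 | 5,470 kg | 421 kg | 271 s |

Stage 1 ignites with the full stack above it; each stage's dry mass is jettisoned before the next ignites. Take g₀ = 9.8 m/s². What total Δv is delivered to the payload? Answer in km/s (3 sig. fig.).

Ignition mass of stage 1 = 45,500+4,700 + 5,470+421 + 981 = 57,072 kg.
Stage 1: m₀ = 57,072 kg, m_f = 57,072 − 45,500 = 11,572 kg; Δv = 282×9.8×ln(4.932) = 2763.6×1.5957 ≈ 4410 m/s.
Stage 2: m₀ = 6,872 kg, m_f = 6,872 − 5,470 = 1,402 kg; Δv = 271×9.8×ln(4.902) = 2655.8×1.5896 ≈ 4222 m/s.
Total Δv = 4410 + 4222 = 8632 m/s.

Δv ≈ 8.63 km/s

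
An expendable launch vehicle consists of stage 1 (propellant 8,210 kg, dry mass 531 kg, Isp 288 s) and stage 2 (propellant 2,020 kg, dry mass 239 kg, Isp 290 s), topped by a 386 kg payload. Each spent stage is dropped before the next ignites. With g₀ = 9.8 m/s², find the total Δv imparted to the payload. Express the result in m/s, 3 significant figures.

Ignition mass of stage 1 = 8,210+531 + 2,020+239 + 386 = 11,386 kg.
Stage 1: m₀ = 11,386 kg, m_f = 11,386 − 8,210 = 3,176 kg; Δv = 288×9.8×ln(3.585) = 2822.4×1.2768 ≈ 3604 m/s.
Stage 2: m₀ = 2,645 kg, m_f = 2,645 − 2,020 = 625 kg; Δv = 290×9.8×ln(4.232) = 2842.0×1.4427 ≈ 4100 m/s.
Total Δv = 3604 + 4100 = 7704 m/s.

Δv ≈ 7700 m/s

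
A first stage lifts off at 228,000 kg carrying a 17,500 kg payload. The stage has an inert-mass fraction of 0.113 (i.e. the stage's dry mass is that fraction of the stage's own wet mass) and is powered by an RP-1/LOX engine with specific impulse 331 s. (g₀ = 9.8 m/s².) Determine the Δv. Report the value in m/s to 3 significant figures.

Stage wet mass = m₀ − payload = 228,000 − 17,500 = 210,500 kg.
Stage dry mass = ε × stage wet mass = 0.113 × 210,500 = 23,786.5 kg.
Burnout mass m_f = stage dry + payload = 23,786.5 + 17,500 = 41,286.5 kg.
v_e = Isp · g₀ = 331 × 9.8 = 3243.8 m/s.
Using Δv = v_e ln(m₀/m_f): Δv = v_e · ln(228,000/41,286.5) = 3243.8 × ln(5.522) = 3243.8 × 1.7088 ≈ 5543 m/s.

Δv ≈ 5540 m/s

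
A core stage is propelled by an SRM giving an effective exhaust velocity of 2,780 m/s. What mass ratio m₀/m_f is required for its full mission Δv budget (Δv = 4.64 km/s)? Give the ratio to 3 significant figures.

Rocket equation: m₀/m_f = exp(Δv / v_e) = exp(4640 / 2780.0) = exp(1.6691) = 5.3072.

mass ratio ≈ 5.31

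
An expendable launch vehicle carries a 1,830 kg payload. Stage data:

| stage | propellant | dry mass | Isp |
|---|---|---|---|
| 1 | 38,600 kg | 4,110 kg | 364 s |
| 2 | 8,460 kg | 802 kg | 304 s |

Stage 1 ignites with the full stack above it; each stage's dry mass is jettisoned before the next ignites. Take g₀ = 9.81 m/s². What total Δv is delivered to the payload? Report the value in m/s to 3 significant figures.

Ignition mass of stage 1 = 38,600+4,110 + 8,460+802 + 1,830 = 53,802 kg.
Stage 1: m₀ = 53,802 kg, m_f = 53,802 − 38,600 = 15,202 kg; Δv = 364×9.81×ln(3.539) = 3570.8×1.2639 ≈ 4513 m/s.
Stage 2: m₀ = 11,092 kg, m_f = 11,092 − 8,460 = 2,632 kg; Δv = 304×9.81×ln(4.214) = 2982.2×1.4385 ≈ 4290 m/s.
Total Δv = 4513 + 4290 = 8803 m/s.

Δv ≈ 8800 m/s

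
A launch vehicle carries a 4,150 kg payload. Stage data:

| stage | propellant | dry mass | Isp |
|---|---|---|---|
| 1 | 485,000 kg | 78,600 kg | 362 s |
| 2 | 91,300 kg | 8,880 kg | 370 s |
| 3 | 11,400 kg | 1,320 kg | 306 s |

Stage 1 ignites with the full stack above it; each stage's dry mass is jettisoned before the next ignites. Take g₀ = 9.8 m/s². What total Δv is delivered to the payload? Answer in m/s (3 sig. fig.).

Δv ≈ 13300 m/s

Ignition mass of stage 1 = 485,000+78,600 + 91,300+8,880 + 11,400+1,320 + 4,150 = 680,650 kg.
Stage 1: m₀ = 680,650 kg, m_f = 680,650 − 485,000 = 195,650 kg; Δv = 362×9.8×ln(3.479) = 3547.6×1.2467 ≈ 4423 m/s.
Stage 2: m₀ = 117,050 kg, m_f = 117,050 − 91,300 = 25,750 kg; Δv = 370×9.8×ln(4.546) = 3626.0×1.5142 ≈ 5490 m/s.
Stage 3: m₀ = 16,870 kg, m_f = 16,870 − 11,400 = 5,470 kg; Δv = 306×9.8×ln(3.084) = 2998.8×1.1263 ≈ 3377 m/s.
Total Δv = 4423 + 5490 + 3377 = 13290 m/s.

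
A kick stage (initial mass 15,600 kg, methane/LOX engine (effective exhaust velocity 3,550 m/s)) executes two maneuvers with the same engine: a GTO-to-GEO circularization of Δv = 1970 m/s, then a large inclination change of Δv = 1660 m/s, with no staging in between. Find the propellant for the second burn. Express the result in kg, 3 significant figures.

After the first burn: m = 15600 × exp(−1970/3550.0) = 15600 × 0.57411 = 8,956.12 kg.
After the second burn: m = 8,956.12 × exp(−1660/3550.0) = 8,956.12 × 0.62650 = 5,611.01 kg.
Second-burn propellant = 8,956.12 − 5,611.01 = 3,345.11 kg.

propellant for the second burn ≈ 3350 kg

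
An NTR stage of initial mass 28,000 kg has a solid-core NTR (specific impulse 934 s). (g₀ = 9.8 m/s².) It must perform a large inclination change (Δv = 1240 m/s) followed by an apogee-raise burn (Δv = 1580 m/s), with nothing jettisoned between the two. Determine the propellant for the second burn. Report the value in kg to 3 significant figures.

propellant for the second burn ≈ 3880 kg

v_e = Isp · g₀ = 934 × 9.8 = 9153.2 m/s.
After the first burn: m = 28000 × exp(−1240/9153.2) = 28000 × 0.87330 = 24,452.4 kg.
After the second burn: m = 24,452.4 × exp(−1580/9153.2) = 24,452.4 × 0.84146 = 20,575.7 kg.
Second-burn propellant = 24,452.4 − 20,575.7 = 3,876.7 kg.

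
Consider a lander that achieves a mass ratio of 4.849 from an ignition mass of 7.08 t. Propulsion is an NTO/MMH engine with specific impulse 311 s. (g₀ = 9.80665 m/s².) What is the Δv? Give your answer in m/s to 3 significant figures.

v_e = Isp · g₀ = 311 × 9.80665 = 3049.9 m/s.
Rocket equation: Δv = v_e · ln(4.849) = 3049.9 × 1.5788 ≈ 4815.0 m/s.

Δv ≈ 4820 m/s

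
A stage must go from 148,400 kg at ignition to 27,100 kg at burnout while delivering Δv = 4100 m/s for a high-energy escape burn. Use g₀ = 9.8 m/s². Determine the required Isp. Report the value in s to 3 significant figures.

ln(m₀/m_f) = ln(148400/27100) = ln(5.476) = 1.7004.
From the ideal rocket equation, v_e = Δv / ln(m₀/m_f) = 4100 / 1.7004 = 2411.2 m/s.
Isp = v_e / g₀ = 2411.2 / 9.8 = 246.0 s.

Isp ≈ 246 s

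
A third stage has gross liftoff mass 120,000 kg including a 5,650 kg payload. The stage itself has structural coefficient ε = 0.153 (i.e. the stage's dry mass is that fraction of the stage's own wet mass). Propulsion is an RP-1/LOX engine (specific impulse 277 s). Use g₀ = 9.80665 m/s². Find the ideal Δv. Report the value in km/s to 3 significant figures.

Stage wet mass = m₀ − payload = 120,000 − 5,650 = 114,350 kg.
Stage dry mass = ε × stage wet mass = 0.153 × 114,350 = 17,495.6 kg.
Burnout mass m_f = stage dry + payload = 17,495.6 + 5,650 = 23,145.6 kg.
v_e = Isp · g₀ = 277 × 9.80665 = 2716.4 m/s.
Δv = v_e · ln(120,000/23,145.6) = 2716.4 × ln(5.185) = 2716.4 × 1.6457 ≈ 4470 m/s.

Δv ≈ 4.47 km/s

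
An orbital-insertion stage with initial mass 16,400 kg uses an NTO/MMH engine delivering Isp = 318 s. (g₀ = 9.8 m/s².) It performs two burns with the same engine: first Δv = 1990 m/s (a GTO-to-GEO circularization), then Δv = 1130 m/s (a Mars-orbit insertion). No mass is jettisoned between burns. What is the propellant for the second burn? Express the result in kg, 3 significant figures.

v_e = Isp · g₀ = 318 × 9.8 = 3116.4 m/s.
After the first burn: m = 16400 × exp(−1990/3116.4) = 16400 × 0.52805 = 8,660.02 kg.
After the second burn: m = 8,660.02 × exp(−1130/3116.4) = 8,660.02 × 0.69587 = 6,026.25 kg.
Second-burn propellant = 8,660.02 − 6,026.25 = 2,633.77 kg.

propellant for the second burn ≈ 2630 kg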